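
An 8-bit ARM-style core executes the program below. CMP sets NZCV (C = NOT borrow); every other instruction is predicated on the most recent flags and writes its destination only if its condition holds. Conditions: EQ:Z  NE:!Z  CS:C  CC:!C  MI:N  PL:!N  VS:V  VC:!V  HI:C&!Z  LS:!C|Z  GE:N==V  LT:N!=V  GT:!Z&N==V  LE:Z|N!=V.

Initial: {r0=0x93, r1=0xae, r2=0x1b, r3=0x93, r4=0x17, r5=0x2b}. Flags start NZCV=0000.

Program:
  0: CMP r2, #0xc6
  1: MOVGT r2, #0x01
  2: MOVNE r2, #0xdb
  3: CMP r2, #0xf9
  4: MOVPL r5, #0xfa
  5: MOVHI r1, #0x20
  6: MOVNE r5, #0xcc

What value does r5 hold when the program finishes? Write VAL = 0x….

VAL = 0xcc

0: ✓ CMP  NZCV=0000
1: ✓ MOVGT  r2←0x01
2: ✓ MOVNE  r2←0xdb
3: ✓ CMP  NZCV=1000
4: · MOVPL
5: · MOVHI
6: ✓ MOVNE  r5←0xcc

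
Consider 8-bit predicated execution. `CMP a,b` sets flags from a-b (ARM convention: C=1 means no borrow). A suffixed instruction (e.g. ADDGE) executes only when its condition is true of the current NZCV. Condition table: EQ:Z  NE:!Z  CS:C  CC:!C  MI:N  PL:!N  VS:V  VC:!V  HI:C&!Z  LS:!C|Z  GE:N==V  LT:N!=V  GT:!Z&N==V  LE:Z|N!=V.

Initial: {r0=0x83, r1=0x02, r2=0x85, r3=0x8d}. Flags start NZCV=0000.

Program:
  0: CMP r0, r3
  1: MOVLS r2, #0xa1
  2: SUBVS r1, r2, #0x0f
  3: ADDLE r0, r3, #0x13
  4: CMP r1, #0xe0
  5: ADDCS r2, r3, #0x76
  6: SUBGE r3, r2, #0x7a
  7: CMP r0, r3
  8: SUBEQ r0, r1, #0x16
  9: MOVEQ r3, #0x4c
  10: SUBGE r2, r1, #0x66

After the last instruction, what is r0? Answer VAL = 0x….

[0] flags=1000 → (cmp)
[1] flags=1000 LS?T → r2=0xa1
[2] flags=1000 VS?F → skip
[3] flags=1000 LE?T → r0=0xa0
[4] flags=0000 → (cmp)
[5] flags=0000 CS?F → skip
[6] flags=0000 GE?T → r3=0x27
[7] flags=0011 → (cmp)
[8] flags=0011 EQ?F → skip
[9] flags=0011 EQ?F → skip
[10] flags=0011 GE?F → skip

VAL = 0xa0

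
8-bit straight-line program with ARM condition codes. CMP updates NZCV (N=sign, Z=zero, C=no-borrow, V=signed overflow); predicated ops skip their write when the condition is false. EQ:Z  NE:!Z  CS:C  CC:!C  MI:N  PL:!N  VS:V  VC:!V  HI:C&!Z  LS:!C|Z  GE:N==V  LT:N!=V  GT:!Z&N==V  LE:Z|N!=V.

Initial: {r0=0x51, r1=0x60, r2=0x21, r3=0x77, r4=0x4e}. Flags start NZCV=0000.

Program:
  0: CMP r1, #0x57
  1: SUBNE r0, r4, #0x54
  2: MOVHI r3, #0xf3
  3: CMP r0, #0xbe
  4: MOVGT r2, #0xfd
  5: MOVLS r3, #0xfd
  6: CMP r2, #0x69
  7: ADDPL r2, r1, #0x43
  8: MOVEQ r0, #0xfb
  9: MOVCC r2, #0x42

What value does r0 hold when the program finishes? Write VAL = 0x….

0: ✓ CMP  NZCV=0010
1: ✓ SUBNE  r0←0xfa
2: ✓ MOVHI  r3←0xf3
3: ✓ CMP  NZCV=0010
4: ✓ MOVGT  r2←0xfd
5: · MOVLS
6: ✓ CMP  NZCV=1010
7: · ADDPL
8: · MOVEQ
9: · MOVCC

VAL = 0xfa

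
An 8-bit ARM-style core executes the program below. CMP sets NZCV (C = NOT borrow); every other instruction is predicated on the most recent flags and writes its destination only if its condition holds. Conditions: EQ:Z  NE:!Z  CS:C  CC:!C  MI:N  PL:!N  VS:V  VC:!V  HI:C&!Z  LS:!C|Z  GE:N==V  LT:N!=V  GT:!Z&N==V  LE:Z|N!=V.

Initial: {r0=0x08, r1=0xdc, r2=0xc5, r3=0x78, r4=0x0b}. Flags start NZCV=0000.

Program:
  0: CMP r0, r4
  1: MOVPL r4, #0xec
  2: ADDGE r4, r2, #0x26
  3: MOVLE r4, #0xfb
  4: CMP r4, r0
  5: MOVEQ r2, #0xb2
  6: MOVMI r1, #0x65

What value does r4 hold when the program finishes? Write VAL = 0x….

VAL = 0xfb

[0] flags=1000 → (cmp)
[1] flags=1000 PL?F → skip
[2] flags=1000 GE?F → skip
[3] flags=1000 LE?T → r4=0xfb
[4] flags=1010 → (cmp)
[5] flags=1010 EQ?F → skip
[6] flags=1010 MI?T → r1=0x65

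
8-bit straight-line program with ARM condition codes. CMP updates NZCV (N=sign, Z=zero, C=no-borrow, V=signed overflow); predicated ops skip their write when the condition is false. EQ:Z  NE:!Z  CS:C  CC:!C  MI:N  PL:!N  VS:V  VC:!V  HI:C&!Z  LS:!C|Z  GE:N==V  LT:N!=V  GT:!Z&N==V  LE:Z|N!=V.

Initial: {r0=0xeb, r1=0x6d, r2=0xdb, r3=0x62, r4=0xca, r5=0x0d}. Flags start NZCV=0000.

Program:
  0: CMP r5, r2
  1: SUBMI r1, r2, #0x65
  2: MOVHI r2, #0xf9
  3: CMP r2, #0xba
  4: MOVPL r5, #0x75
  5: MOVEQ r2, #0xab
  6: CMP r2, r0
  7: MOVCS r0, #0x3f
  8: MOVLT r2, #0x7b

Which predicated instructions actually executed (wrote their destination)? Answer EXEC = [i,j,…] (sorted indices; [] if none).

EXEC = [4,8]

[0] flags=0000 → (cmp)
[1] flags=0000 MI?F → skip
[2] flags=0000 HI?F → skip
[3] flags=0010 → (cmp)
[4] flags=0010 PL?T → r5=0x75
[5] flags=0010 EQ?F → skip
[6] flags=1000 → (cmp)
[7] flags=1000 CS?F → skip
[8] flags=1000 LT?T → r2=0x7b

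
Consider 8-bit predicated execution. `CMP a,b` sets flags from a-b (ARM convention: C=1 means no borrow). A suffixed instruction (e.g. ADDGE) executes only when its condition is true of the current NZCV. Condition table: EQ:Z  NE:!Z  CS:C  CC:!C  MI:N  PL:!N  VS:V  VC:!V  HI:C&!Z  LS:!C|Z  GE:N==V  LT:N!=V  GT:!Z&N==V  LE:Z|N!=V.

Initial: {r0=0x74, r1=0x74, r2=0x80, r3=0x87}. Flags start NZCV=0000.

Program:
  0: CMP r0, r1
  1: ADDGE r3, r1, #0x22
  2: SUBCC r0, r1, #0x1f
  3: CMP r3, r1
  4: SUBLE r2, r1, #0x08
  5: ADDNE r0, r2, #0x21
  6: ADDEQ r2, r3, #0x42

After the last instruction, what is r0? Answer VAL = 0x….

[0] flags=0110 → (cmp)
[1] flags=0110 GE?T → r3=0x96
[2] flags=0110 CC?F → skip
[3] flags=0011 → (cmp)
[4] flags=0011 LE?T → r2=0x6c
[5] flags=0011 NE?T → r0=0x8d
[6] flags=0011 EQ?F → skip

VAL = 0x8d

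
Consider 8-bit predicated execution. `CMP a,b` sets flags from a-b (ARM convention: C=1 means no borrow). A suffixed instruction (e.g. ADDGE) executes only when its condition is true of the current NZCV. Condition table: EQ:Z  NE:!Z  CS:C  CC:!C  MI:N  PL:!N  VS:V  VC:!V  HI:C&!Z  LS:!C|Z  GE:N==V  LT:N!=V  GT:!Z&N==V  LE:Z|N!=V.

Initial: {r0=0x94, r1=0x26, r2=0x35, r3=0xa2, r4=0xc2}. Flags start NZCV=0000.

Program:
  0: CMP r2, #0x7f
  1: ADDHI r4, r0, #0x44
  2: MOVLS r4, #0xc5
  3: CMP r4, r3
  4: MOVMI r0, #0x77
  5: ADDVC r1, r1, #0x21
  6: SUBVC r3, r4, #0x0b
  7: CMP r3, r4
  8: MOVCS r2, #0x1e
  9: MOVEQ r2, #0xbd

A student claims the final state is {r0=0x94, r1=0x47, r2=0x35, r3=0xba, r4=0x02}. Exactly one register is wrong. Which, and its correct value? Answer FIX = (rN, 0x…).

FIX = (r4, 0xc5)

0: ✓ CMP  NZCV=1000
1: · ADDHI
2: ✓ MOVLS  r4←0xc5
3: ✓ CMP  NZCV=0010
4: · MOVMI
5: ✓ ADDVC  r1←0x47
6: ✓ SUBVC  r3←0xba
7: ✓ CMP  NZCV=1000
8: · MOVCS
9: · MOVEQ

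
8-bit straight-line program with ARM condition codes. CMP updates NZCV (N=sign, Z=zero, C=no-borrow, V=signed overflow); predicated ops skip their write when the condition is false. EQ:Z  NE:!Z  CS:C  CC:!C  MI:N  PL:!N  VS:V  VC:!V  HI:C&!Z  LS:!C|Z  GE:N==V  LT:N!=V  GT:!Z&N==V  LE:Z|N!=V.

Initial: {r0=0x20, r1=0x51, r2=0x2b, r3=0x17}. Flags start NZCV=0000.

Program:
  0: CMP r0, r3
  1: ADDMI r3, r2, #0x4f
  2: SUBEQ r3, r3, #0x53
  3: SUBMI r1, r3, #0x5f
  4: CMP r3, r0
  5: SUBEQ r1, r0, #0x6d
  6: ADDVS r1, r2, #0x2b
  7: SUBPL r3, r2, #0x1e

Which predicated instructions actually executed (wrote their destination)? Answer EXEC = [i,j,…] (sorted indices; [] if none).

EXEC = []

0: ✓ CMP  NZCV=0010
1: · ADDMI
2: · SUBEQ
3: · SUBMI
4: ✓ CMP  NZCV=1000
5: · SUBEQ
6: · ADDVS
7: · SUBPL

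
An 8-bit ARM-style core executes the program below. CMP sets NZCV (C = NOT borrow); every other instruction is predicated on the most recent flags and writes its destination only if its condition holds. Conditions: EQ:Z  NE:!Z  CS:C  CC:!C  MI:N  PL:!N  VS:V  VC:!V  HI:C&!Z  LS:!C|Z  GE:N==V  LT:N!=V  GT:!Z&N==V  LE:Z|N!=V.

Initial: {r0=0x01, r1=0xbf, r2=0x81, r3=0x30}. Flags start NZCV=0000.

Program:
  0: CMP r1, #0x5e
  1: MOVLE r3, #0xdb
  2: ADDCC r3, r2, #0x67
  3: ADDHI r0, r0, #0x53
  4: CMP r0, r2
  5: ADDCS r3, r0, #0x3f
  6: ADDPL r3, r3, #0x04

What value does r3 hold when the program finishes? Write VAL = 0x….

0: ✓ CMP  NZCV=0011
1: ✓ MOVLE  r3←0xdb
2: · ADDCC
3: ✓ ADDHI  r0←0x54
4: ✓ CMP  NZCV=1001
5: · ADDCS
6: · ADDPL

VAL = 0xdb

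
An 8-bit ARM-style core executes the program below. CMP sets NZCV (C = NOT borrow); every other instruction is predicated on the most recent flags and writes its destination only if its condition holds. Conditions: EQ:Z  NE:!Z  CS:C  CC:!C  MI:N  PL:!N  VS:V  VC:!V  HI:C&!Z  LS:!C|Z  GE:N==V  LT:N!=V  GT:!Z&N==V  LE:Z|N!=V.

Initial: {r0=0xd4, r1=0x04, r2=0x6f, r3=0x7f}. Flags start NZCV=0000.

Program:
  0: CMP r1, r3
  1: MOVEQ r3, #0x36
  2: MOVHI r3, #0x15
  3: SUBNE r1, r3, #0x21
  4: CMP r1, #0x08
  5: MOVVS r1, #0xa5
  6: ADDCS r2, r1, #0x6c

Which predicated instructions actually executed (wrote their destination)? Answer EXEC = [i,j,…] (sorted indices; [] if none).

EXEC = [3,6]

[0] flags=1000 → (cmp)
[1] flags=1000 EQ?F → skip
[2] flags=1000 HI?F → skip
[3] flags=1000 NE?T → r1=0x5e
[4] flags=0010 → (cmp)
[5] flags=0010 VS?F → skip
[6] flags=0010 CS?T → r2=0xca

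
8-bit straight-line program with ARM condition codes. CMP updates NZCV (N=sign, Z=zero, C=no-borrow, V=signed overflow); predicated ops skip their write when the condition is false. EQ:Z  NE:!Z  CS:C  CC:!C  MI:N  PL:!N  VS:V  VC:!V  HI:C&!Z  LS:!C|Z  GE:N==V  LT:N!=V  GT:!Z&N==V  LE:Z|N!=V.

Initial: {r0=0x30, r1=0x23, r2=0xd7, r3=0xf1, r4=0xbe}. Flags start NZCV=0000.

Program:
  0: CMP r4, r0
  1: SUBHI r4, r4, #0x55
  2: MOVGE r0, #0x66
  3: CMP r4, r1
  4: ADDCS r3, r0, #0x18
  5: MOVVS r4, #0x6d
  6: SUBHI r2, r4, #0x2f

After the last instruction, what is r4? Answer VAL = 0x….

VAL = 0x69

0: ✓ CMP  NZCV=1010
1: ✓ SUBHI  r4←0x69
2: · MOVGE
3: ✓ CMP  NZCV=0010
4: ✓ ADDCS  r3←0x48
5: · MOVVS
6: ✓ SUBHI  r2←0x3a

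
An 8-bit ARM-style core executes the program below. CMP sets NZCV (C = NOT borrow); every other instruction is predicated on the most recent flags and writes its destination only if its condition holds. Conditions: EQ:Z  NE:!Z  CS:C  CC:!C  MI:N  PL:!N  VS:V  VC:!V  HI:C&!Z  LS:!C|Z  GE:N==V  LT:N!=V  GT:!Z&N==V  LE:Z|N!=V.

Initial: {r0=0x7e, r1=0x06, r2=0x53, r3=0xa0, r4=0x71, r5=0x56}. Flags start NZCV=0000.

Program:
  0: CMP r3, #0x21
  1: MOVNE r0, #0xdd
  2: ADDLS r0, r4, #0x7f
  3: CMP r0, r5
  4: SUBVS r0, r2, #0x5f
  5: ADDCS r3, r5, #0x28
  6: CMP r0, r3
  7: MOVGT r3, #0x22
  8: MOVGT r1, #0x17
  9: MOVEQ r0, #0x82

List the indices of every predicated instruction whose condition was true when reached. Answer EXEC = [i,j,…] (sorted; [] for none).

0: ✓ CMP  NZCV=0011
1: ✓ MOVNE  r0←0xdd
2: · ADDLS
3: ✓ CMP  NZCV=1010
4: · SUBVS
5: ✓ ADDCS  r3←0x7e
6: ✓ CMP  NZCV=0011
7: · MOVGT
8: · MOVGT
9: · MOVEQ

EXEC = [1,5]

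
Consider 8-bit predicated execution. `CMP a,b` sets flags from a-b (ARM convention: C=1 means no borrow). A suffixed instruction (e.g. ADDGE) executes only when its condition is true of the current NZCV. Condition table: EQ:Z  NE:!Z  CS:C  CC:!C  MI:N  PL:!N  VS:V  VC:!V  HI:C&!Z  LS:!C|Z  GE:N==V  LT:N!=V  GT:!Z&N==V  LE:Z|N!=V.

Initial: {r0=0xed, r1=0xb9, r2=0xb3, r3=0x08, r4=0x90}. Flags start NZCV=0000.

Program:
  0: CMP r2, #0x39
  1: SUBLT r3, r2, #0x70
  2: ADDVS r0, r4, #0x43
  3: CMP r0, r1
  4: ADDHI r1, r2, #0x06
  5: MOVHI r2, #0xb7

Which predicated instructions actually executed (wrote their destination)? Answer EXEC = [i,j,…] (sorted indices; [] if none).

[0] flags=0011 → (cmp)
[1] flags=0011 LT?T → r3=0x43
[2] flags=0011 VS?T → r0=0xd3
[3] flags=0010 → (cmp)
[4] flags=0010 HI?T → r1=0xb9
[5] flags=0010 HI?T → r2=0xb7

EXEC = [1,2,4,5]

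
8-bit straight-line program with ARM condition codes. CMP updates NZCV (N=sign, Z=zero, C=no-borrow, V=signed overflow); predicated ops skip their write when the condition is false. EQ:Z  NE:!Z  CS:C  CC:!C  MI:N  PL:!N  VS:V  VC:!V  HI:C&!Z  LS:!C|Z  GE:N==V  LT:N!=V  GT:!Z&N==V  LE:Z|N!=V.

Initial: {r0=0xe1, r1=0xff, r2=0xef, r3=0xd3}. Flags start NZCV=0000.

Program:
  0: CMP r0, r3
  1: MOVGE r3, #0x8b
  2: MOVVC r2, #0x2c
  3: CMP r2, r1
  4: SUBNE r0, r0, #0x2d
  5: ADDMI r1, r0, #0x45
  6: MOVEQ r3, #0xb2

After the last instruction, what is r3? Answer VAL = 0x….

0: ✓ CMP  NZCV=0010
1: ✓ MOVGE  r3←0x8b
2: ✓ MOVVC  r2←0x2c
3: ✓ CMP  NZCV=0000
4: ✓ SUBNE  r0←0xb4
5: · ADDMI
6: · MOVEQ

VAL = 0x8b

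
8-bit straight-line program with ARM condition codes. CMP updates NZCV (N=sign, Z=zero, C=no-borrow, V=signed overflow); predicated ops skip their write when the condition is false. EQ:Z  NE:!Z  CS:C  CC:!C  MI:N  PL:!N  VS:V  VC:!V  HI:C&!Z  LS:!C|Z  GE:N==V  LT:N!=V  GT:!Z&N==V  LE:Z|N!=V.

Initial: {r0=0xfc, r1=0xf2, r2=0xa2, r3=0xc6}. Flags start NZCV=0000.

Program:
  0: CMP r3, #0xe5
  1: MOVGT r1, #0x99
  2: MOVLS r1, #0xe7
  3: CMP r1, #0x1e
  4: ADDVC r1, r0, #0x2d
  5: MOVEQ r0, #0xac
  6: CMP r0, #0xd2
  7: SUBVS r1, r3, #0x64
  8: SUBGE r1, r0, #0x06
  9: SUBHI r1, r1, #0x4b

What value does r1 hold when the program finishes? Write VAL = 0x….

VAL = 0xab

[0] flags=1000 → (cmp)
[1] flags=1000 GT?F → skip
[2] flags=1000 LS?T → r1=0xe7
[3] flags=1010 → (cmp)
[4] flags=1010 VC?T → r1=0x29
[5] flags=1010 EQ?F → skip
[6] flags=0010 → (cmp)
[7] flags=0010 VS?F → skip
[8] flags=0010 GE?T → r1=0xf6
[9] flags=0010 HI?T → r1=0xab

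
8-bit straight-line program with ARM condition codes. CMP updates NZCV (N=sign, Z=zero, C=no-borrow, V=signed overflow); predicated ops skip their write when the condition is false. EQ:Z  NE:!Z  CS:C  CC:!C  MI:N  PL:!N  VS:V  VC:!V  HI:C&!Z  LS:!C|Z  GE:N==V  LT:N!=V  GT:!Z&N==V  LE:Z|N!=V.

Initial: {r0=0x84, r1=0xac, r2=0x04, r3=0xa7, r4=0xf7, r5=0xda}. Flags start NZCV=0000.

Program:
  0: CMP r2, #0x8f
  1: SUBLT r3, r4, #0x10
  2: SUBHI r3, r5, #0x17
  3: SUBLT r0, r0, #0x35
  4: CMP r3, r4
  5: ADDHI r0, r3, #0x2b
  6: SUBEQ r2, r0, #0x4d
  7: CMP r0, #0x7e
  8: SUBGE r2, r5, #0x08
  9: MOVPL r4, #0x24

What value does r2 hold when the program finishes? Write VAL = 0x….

[0] flags=0000 → (cmp)
[1] flags=0000 LT?F → skip
[2] flags=0000 HI?F → skip
[3] flags=0000 LT?F → skip
[4] flags=1000 → (cmp)
[5] flags=1000 HI?F → skip
[6] flags=1000 EQ?F → skip
[7] flags=0011 → (cmp)
[8] flags=0011 GE?F → skip
[9] flags=0011 PL?T → r4=0x24

VAL = 0x04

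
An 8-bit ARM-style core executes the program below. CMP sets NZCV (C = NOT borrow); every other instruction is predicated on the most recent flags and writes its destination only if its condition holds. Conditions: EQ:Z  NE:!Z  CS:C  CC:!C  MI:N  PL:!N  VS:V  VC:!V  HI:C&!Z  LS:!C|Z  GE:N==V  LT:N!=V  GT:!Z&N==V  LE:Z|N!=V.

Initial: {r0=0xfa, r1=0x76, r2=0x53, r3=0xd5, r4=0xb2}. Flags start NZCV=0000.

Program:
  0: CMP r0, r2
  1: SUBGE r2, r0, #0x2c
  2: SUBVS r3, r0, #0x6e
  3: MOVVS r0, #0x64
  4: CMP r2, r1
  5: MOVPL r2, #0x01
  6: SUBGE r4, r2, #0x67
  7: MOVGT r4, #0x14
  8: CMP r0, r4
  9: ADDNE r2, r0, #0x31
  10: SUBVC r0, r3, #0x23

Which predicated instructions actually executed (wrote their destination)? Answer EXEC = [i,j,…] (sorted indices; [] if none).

[0] flags=1010 → (cmp)
[1] flags=1010 GE?F → skip
[2] flags=1010 VS?F → skip
[3] flags=1010 VS?F → skip
[4] flags=1000 → (cmp)
[5] flags=1000 PL?F → skip
[6] flags=1000 GE?F → skip
[7] flags=1000 GT?F → skip
[8] flags=0010 → (cmp)
[9] flags=0010 NE?T → r2=0x2b
[10] flags=0010 VC?T → r0=0xb2

EXEC = [9,10]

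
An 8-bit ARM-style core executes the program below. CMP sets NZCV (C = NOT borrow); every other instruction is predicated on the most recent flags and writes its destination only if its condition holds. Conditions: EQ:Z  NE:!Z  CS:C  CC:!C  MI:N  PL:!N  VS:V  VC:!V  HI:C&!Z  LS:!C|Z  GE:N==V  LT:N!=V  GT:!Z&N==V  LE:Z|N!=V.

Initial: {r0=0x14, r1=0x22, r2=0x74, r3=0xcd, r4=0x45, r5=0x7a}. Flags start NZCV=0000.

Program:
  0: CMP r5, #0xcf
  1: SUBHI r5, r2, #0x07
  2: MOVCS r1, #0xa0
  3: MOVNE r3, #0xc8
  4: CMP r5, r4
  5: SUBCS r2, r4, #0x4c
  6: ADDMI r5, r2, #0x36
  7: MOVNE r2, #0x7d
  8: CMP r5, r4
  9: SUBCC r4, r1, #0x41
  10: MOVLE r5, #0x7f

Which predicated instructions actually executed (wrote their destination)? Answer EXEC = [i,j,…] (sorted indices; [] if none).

EXEC = [3,5,7]

[0] flags=1001 → (cmp)
[1] flags=1001 HI?F → skip
[2] flags=1001 CS?F → skip
[3] flags=1001 NE?T → r3=0xc8
[4] flags=0010 → (cmp)
[5] flags=0010 CS?T → r2=0xf9
[6] flags=0010 MI?F → skip
[7] flags=0010 NE?T → r2=0x7d
[8] flags=0010 → (cmp)
[9] flags=0010 CC?F → skip
[10] flags=0010 LE?F → skip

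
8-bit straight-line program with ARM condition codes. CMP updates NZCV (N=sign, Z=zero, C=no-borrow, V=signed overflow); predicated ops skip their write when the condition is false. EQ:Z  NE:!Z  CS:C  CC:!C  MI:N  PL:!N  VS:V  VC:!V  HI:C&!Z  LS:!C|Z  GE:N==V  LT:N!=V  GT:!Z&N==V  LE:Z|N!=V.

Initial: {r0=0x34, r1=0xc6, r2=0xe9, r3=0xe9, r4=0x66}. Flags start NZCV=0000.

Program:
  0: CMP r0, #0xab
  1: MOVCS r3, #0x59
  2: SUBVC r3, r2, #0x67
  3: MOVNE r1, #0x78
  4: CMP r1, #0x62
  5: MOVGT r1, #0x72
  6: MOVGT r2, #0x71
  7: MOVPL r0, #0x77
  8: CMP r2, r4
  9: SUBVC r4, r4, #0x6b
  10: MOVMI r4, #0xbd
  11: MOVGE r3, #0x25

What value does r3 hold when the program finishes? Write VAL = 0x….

0: ✓ CMP  NZCV=1001
1: · MOVCS
2: · SUBVC
3: ✓ MOVNE  r1←0x78
4: ✓ CMP  NZCV=0010
5: ✓ MOVGT  r1←0x72
6: ✓ MOVGT  r2←0x71
7: ✓ MOVPL  r0←0x77
8: ✓ CMP  NZCV=0010
9: ✓ SUBVC  r4←0xfb
10: · MOVMI
11: ✓ MOVGE  r3←0x25

VAL = 0x25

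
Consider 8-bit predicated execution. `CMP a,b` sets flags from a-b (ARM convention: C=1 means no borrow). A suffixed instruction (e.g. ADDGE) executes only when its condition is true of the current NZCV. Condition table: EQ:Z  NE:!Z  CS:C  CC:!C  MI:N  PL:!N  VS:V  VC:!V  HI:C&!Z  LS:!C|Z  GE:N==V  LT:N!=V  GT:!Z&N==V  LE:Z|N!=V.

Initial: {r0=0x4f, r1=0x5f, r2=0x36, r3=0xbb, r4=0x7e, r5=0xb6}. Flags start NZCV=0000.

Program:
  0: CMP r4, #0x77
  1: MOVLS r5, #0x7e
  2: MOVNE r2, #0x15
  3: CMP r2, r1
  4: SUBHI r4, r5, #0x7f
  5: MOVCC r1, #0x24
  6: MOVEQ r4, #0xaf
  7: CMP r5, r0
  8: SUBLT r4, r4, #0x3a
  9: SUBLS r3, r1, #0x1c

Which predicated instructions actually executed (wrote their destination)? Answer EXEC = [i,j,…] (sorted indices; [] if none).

EXEC = [2,5,8]

0: ✓ CMP  NZCV=0010
1: · MOVLS
2: ✓ MOVNE  r2←0x15
3: ✓ CMP  NZCV=1000
4: · SUBHI
5: ✓ MOVCC  r1←0x24
6: · MOVEQ
7: ✓ CMP  NZCV=0011
8: ✓ SUBLT  r4←0x44
9: · SUBLS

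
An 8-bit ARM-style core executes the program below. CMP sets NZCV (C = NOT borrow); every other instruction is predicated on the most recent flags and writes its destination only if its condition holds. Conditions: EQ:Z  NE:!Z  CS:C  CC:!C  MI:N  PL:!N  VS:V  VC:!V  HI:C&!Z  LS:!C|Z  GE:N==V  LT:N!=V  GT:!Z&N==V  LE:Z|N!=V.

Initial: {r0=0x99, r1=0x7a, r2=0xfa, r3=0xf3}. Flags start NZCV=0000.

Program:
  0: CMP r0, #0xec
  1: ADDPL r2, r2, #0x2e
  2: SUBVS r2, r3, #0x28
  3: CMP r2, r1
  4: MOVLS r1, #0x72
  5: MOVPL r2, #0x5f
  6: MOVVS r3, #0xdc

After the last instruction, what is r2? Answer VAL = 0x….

VAL = 0xfa

[0] flags=1000 → (cmp)
[1] flags=1000 PL?F → skip
[2] flags=1000 VS?F → skip
[3] flags=1010 → (cmp)
[4] flags=1010 LS?F → skip
[5] flags=1010 PL?F → skip
[6] flags=1010 VS?F → skip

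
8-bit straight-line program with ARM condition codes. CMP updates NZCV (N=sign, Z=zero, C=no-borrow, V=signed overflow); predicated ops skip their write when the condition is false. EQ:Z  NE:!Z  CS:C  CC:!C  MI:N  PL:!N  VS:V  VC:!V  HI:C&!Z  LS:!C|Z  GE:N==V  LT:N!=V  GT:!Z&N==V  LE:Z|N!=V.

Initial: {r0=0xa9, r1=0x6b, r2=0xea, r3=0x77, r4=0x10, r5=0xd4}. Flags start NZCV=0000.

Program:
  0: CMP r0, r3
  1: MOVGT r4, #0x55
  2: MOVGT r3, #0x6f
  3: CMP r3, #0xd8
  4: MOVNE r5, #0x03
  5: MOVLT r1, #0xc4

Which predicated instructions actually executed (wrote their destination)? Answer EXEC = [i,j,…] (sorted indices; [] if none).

EXEC = [4]

[0] flags=0011 → (cmp)
[1] flags=0011 GT?F → skip
[2] flags=0011 GT?F → skip
[3] flags=1001 → (cmp)
[4] flags=1001 NE?T → r5=0x03
[5] flags=1001 LT?F → skip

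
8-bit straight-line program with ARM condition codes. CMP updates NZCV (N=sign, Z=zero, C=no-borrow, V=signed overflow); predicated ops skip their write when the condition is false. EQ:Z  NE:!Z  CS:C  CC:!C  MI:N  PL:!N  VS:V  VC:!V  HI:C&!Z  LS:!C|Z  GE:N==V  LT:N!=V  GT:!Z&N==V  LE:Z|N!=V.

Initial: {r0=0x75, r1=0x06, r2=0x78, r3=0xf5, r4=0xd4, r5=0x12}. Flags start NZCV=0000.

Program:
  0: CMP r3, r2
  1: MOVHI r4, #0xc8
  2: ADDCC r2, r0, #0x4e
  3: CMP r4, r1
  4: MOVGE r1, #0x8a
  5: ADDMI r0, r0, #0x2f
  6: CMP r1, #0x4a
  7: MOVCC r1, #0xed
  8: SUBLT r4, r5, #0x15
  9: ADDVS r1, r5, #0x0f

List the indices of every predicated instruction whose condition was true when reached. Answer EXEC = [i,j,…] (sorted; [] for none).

0: ✓ CMP  NZCV=0011
1: ✓ MOVHI  r4←0xc8
2: · ADDCC
3: ✓ CMP  NZCV=1010
4: · MOVGE
5: ✓ ADDMI  r0←0xa4
6: ✓ CMP  NZCV=1000
7: ✓ MOVCC  r1←0xed
8: ✓ SUBLT  r4←0xfd
9: · ADDVS

EXEC = [1,5,7,8]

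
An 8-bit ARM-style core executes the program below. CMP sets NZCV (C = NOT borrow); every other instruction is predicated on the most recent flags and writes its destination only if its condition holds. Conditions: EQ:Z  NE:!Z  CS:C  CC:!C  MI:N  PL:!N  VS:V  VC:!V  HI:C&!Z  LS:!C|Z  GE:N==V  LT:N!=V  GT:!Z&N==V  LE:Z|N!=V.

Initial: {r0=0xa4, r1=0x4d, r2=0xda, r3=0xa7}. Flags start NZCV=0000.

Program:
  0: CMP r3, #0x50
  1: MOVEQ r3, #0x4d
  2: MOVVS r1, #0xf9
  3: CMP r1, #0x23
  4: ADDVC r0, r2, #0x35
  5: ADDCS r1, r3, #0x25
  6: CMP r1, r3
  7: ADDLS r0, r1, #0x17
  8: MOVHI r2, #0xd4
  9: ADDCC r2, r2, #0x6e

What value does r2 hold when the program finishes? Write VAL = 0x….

VAL = 0xd4

0: ✓ CMP  NZCV=0011
1: · MOVEQ
2: ✓ MOVVS  r1←0xf9
3: ✓ CMP  NZCV=1010
4: ✓ ADDVC  r0←0x0f
5: ✓ ADDCS  r1←0xcc
6: ✓ CMP  NZCV=0010
7: · ADDLS
8: ✓ MOVHI  r2←0xd4
9: · ADDCC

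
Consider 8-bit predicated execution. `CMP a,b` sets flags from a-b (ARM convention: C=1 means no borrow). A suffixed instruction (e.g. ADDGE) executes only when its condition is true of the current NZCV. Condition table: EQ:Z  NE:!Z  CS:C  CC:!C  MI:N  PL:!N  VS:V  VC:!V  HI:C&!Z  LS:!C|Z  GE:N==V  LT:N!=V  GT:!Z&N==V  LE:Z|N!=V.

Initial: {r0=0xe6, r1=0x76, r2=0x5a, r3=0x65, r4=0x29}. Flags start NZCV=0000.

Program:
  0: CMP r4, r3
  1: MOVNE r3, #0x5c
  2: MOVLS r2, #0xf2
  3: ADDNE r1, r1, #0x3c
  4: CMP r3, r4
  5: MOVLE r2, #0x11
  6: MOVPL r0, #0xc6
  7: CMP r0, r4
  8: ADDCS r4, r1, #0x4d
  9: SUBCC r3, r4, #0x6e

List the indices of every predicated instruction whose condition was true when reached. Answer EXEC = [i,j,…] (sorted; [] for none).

EXEC = [1,2,3,6,8]

0: ✓ CMP  NZCV=1000
1: ✓ MOVNE  r3←0x5c
2: ✓ MOVLS  r2←0xf2
3: ✓ ADDNE  r1←0xb2
4: ✓ CMP  NZCV=0010
5: · MOVLE
6: ✓ MOVPL  r0←0xc6
7: ✓ CMP  NZCV=1010
8: ✓ ADDCS  r4←0xff
9: · SUBCC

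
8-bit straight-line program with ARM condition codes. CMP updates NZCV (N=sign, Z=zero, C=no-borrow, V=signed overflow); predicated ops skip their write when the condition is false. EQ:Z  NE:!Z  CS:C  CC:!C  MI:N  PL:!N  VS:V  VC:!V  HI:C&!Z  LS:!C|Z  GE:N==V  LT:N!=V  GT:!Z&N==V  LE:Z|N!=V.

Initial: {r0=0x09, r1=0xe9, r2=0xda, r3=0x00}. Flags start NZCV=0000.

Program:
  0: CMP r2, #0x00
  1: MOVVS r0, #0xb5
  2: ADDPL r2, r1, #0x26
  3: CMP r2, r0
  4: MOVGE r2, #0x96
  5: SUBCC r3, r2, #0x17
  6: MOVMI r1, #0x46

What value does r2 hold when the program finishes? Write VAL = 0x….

0: ✓ CMP  NZCV=1010
1: · MOVVS
2: · ADDPL
3: ✓ CMP  NZCV=1010
4: · MOVGE
5: · SUBCC
6: ✓ MOVMI  r1←0x46

VAL = 0xda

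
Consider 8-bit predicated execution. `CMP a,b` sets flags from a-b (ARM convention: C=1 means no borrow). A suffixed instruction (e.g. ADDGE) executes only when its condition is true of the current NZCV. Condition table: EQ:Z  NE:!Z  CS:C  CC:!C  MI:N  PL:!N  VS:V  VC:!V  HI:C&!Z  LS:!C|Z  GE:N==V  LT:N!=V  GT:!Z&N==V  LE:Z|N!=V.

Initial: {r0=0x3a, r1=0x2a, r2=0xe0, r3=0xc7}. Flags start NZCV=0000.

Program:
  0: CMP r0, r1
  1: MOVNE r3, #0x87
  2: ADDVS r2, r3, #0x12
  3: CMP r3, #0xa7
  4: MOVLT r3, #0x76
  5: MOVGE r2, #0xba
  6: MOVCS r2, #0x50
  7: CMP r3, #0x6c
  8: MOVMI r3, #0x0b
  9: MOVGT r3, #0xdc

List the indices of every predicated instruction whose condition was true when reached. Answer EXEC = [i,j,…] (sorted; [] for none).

EXEC = [1,4,9]

[0] flags=0010 → (cmp)
[1] flags=0010 NE?T → r3=0x87
[2] flags=0010 VS?F → skip
[3] flags=1000 → (cmp)
[4] flags=1000 LT?T → r3=0x76
[5] flags=1000 GE?F → skip
[6] flags=1000 CS?F → skip
[7] flags=0010 → (cmp)
[8] flags=0010 MI?F → skip
[9] flags=0010 GT?T → r3=0xdc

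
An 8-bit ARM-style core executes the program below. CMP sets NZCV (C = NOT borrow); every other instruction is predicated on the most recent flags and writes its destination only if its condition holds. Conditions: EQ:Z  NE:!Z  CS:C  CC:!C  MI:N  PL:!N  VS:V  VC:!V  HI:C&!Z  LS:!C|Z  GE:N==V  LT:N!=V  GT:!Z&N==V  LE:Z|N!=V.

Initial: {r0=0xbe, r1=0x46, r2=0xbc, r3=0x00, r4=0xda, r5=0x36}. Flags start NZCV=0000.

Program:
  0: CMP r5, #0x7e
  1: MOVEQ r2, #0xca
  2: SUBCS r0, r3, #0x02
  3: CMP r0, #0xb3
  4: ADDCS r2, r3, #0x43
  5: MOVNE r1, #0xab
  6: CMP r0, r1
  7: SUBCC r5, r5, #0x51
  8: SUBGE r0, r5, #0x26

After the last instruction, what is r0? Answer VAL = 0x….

[0] flags=1000 → (cmp)
[1] flags=1000 EQ?F → skip
[2] flags=1000 CS?F → skip
[3] flags=0010 → (cmp)
[4] flags=0010 CS?T → r2=0x43
[5] flags=0010 NE?T → r1=0xab
[6] flags=0010 → (cmp)
[7] flags=0010 CC?F → skip
[8] flags=0010 GE?T → r0=0x10

VAL = 0x10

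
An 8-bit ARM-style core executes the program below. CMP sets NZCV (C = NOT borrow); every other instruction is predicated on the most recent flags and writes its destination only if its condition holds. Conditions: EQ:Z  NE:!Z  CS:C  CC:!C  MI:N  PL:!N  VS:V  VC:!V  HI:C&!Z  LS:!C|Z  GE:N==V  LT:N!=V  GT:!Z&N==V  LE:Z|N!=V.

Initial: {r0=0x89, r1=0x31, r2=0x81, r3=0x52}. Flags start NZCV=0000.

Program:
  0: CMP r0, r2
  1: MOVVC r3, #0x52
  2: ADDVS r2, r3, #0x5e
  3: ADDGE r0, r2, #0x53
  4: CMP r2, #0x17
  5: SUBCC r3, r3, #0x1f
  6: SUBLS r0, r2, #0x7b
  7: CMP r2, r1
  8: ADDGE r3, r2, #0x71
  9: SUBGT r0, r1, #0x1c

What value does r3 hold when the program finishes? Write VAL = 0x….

VAL = 0x52

0: ✓ CMP  NZCV=0010
1: ✓ MOVVC  r3←0x52
2: · ADDVS
3: ✓ ADDGE  r0←0xd4
4: ✓ CMP  NZCV=0011
5: · SUBCC
6: · SUBLS
7: ✓ CMP  NZCV=0011
8: · ADDGE
9: · SUBGT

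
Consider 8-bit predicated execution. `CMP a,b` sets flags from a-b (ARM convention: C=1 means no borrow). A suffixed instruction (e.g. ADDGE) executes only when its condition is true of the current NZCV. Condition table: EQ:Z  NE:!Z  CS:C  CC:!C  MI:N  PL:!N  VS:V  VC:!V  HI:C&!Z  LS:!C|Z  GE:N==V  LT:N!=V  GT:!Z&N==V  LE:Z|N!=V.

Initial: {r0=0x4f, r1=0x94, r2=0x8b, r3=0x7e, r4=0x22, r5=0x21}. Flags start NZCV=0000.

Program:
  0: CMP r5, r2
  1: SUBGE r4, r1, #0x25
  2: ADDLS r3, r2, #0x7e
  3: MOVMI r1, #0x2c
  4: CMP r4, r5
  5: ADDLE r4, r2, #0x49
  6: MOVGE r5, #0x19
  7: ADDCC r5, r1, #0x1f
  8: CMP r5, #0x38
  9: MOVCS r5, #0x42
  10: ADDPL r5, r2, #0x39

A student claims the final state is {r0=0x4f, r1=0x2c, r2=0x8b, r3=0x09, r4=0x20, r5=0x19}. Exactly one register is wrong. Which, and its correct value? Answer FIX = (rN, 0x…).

FIX = (r4, 0x6f)

[0] flags=1001 → (cmp)
[1] flags=1001 GE?T → r4=0x6f
[2] flags=1001 LS?T → r3=0x09
[3] flags=1001 MI?T → r1=0x2c
[4] flags=0010 → (cmp)
[5] flags=0010 LE?F → skip
[6] flags=0010 GE?T → r5=0x19
[7] flags=0010 CC?F → skip
[8] flags=1000 → (cmp)
[9] flags=1000 CS?F → skip
[10] flags=1000 PL?F → skip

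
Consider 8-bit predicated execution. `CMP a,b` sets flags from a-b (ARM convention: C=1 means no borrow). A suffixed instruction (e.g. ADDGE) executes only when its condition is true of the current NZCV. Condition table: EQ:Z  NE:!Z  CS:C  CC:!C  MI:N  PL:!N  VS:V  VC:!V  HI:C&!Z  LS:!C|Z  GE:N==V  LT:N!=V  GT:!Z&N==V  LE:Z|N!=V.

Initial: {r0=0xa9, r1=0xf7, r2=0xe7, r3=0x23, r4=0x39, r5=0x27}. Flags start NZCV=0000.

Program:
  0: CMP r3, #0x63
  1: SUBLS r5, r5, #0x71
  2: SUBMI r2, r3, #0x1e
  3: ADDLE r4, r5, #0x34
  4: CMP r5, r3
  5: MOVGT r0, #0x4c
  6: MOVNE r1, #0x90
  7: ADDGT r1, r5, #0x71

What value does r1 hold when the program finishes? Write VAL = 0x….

0: ✓ CMP  NZCV=1000
1: ✓ SUBLS  r5←0xb6
2: ✓ SUBMI  r2←0x05
3: ✓ ADDLE  r4←0xea
4: ✓ CMP  NZCV=1010
5: · MOVGT
6: ✓ MOVNE  r1←0x90
7: · ADDGT

VAL = 0x90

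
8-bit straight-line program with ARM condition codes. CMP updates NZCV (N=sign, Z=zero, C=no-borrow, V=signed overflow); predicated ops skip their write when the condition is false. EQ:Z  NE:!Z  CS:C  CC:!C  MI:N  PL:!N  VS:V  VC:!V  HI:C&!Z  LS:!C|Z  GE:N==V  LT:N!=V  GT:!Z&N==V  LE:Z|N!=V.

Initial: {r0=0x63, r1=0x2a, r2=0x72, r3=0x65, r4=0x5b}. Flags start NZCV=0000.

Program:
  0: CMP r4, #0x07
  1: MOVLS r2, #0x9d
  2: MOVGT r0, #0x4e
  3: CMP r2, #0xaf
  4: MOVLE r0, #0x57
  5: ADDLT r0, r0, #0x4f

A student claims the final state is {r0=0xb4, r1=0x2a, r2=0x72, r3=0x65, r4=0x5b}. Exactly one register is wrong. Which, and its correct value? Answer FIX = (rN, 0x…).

[0] flags=0010 → (cmp)
[1] flags=0010 LS?F → skip
[2] flags=0010 GT?T → r0=0x4e
[3] flags=1001 → (cmp)
[4] flags=1001 LE?F → skip
[5] flags=1001 LT?F → skip

FIX = (r0, 0x4e)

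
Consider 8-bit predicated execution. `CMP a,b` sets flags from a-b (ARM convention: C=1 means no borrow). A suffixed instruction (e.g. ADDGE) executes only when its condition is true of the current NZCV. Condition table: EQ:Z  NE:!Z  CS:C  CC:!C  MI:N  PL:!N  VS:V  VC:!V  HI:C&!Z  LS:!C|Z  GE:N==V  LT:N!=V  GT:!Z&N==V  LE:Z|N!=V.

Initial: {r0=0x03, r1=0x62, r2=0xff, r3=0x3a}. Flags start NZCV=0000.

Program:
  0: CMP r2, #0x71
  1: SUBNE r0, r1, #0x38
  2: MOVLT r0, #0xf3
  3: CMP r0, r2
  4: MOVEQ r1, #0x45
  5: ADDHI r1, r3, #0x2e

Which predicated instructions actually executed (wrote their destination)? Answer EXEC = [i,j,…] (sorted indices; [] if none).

[0] flags=1010 → (cmp)
[1] flags=1010 NE?T → r0=0x2a
[2] flags=1010 LT?T → r0=0xf3
[3] flags=1000 → (cmp)
[4] flags=1000 EQ?F → skip
[5] flags=1000 HI?F → skip

EXEC = [1,2]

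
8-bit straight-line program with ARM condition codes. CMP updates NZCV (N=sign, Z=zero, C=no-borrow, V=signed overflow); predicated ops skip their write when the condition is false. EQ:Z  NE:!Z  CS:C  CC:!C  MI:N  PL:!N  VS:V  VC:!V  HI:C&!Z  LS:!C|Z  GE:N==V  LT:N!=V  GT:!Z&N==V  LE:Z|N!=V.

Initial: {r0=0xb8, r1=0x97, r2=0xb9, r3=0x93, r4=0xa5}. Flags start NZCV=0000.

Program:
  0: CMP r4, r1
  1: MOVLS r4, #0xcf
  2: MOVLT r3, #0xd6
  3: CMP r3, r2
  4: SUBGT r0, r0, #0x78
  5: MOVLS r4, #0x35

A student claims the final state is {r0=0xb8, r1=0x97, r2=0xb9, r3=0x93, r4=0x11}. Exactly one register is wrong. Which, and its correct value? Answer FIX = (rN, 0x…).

[0] flags=0010 → (cmp)
[1] flags=0010 LS?F → skip
[2] flags=0010 LT?F → skip
[3] flags=1000 → (cmp)
[4] flags=1000 GT?F → skip
[5] flags=1000 LS?T → r4=0x35

FIX = (r4, 0x35)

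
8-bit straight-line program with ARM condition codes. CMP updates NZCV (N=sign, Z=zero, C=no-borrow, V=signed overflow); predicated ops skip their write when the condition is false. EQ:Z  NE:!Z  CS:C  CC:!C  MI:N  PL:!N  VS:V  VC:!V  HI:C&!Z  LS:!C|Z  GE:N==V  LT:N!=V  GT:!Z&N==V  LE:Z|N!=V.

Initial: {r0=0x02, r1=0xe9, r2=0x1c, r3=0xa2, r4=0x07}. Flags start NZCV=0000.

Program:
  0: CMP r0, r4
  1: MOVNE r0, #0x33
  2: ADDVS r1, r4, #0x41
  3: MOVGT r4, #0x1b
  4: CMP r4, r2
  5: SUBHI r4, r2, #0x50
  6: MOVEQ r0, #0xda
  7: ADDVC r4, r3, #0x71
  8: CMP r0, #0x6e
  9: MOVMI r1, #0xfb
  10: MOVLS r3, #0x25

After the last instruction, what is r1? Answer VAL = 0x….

VAL = 0xfb

0: ✓ CMP  NZCV=1000
1: ✓ MOVNE  r0←0x33
2: · ADDVS
3: · MOVGT
4: ✓ CMP  NZCV=1000
5: · SUBHI
6: · MOVEQ
7: ✓ ADDVC  r4←0x13
8: ✓ CMP  NZCV=1000
9: ✓ MOVMI  r1←0xfb
10: ✓ MOVLS  r3←0x25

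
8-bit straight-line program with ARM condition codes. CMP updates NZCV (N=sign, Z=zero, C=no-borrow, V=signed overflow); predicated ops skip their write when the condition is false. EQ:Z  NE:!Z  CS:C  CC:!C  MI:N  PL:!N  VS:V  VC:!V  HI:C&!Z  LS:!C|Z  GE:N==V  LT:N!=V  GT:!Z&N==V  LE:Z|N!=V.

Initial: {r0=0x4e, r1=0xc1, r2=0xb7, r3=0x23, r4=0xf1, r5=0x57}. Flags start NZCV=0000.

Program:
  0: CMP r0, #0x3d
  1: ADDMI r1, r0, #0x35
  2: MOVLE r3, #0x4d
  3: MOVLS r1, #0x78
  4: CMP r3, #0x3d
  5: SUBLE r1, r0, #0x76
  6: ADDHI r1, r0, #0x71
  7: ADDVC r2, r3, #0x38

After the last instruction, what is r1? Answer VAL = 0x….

0: ✓ CMP  NZCV=0010
1: · ADDMI
2: · MOVLE
3: · MOVLS
4: ✓ CMP  NZCV=1000
5: ✓ SUBLE  r1←0xd8
6: · ADDHI
7: ✓ ADDVC  r2←0x5b

VAL = 0xd8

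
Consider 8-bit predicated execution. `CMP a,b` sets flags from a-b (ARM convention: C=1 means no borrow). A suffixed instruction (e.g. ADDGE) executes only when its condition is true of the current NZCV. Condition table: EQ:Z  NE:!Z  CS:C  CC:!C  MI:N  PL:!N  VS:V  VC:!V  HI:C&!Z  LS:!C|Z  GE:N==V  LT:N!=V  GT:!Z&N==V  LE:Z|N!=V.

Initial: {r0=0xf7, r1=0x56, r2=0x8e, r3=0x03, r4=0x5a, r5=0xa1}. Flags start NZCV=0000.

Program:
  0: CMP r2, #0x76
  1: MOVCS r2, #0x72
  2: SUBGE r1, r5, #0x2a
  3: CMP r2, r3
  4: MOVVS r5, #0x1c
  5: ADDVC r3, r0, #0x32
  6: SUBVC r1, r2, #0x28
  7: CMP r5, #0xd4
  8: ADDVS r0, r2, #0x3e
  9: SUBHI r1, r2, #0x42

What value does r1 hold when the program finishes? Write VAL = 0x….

VAL = 0x4a

0: ✓ CMP  NZCV=0011
1: ✓ MOVCS  r2←0x72
2: · SUBGE
3: ✓ CMP  NZCV=0010
4: · MOVVS
5: ✓ ADDVC  r3←0x29
6: ✓ SUBVC  r1←0x4a
7: ✓ CMP  NZCV=1000
8: · ADDVS
9: · SUBHI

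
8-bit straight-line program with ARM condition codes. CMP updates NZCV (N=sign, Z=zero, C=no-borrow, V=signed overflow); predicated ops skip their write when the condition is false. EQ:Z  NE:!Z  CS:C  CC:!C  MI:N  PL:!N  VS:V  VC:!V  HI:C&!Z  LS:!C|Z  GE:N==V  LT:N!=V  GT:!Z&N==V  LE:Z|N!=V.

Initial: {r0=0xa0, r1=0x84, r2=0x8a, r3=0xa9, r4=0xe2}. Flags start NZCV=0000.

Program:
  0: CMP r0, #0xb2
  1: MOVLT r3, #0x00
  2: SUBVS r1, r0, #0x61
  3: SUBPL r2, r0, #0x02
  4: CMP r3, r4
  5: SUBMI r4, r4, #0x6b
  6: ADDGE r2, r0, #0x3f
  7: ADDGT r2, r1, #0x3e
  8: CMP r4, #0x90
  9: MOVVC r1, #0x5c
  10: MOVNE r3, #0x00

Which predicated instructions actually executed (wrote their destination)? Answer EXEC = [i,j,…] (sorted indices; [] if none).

EXEC = [1,6,7,9,10]

0: ✓ CMP  NZCV=1000
1: ✓ MOVLT  r3←0x00
2: · SUBVS
3: · SUBPL
4: ✓ CMP  NZCV=0000
5: · SUBMI
6: ✓ ADDGE  r2←0xdf
7: ✓ ADDGT  r2←0xc2
8: ✓ CMP  NZCV=0010
9: ✓ MOVVC  r1←0x5c
10: ✓ MOVNE  r3←0x00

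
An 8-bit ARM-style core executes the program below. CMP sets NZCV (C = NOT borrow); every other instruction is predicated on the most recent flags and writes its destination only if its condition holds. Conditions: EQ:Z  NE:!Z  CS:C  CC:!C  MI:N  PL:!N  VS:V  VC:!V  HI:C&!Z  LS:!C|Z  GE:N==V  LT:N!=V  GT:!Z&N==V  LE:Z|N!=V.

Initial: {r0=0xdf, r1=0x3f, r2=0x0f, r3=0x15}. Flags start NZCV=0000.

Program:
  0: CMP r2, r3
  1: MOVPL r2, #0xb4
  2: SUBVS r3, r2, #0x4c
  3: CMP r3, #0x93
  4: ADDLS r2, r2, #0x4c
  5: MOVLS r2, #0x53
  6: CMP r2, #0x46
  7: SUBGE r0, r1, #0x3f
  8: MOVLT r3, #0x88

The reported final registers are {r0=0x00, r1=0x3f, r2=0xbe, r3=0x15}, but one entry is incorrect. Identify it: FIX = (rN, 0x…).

0: ✓ CMP  NZCV=1000
1: · MOVPL
2: · SUBVS
3: ✓ CMP  NZCV=1001
4: ✓ ADDLS  r2←0x5b
5: ✓ MOVLS  r2←0x53
6: ✓ CMP  NZCV=0010
7: ✓ SUBGE  r0←0x00
8: · MOVLT

FIX = (r2, 0x53)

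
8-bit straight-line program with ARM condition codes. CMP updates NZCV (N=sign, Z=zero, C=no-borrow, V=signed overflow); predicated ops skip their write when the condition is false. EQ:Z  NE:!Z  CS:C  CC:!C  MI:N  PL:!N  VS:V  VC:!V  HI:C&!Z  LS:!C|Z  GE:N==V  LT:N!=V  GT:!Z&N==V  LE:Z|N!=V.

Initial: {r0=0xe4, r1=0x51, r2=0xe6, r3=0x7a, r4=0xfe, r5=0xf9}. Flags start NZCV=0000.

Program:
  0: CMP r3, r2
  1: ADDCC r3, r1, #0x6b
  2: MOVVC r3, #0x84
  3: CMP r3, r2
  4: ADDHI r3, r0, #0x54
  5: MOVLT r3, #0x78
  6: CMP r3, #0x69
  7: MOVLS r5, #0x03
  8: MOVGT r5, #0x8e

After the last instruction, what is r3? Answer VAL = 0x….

VAL = 0x78

[0] flags=1001 → (cmp)
[1] flags=1001 CC?T → r3=0xbc
[2] flags=1001 VC?F → skip
[3] flags=1000 → (cmp)
[4] flags=1000 HI?F → skip
[5] flags=1000 LT?T → r3=0x78
[6] flags=0010 → (cmp)
[7] flags=0010 LS?F → skip
[8] flags=0010 GT?T → r5=0x8e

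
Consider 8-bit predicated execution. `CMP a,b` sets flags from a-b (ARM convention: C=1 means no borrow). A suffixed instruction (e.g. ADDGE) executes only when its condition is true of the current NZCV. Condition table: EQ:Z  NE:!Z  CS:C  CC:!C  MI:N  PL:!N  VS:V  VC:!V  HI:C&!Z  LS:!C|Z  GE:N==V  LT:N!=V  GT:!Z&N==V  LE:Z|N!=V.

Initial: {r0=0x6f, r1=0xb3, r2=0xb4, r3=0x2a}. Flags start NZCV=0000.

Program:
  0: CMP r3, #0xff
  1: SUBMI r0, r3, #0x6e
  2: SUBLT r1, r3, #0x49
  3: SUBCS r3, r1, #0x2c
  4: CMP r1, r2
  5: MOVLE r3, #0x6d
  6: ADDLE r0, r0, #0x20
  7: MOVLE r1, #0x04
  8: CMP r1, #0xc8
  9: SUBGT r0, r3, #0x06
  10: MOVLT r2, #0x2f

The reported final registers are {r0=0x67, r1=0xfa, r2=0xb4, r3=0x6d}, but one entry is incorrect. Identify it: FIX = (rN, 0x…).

FIX = (r1, 0x04)

0: ✓ CMP  NZCV=0000
1: · SUBMI
2: · SUBLT
3: · SUBCS
4: ✓ CMP  NZCV=1000
5: ✓ MOVLE  r3←0x6d
6: ✓ ADDLE  r0←0x8f
7: ✓ MOVLE  r1←0x04
8: ✓ CMP  NZCV=0000
9: ✓ SUBGT  r0←0x67
10: · MOVLT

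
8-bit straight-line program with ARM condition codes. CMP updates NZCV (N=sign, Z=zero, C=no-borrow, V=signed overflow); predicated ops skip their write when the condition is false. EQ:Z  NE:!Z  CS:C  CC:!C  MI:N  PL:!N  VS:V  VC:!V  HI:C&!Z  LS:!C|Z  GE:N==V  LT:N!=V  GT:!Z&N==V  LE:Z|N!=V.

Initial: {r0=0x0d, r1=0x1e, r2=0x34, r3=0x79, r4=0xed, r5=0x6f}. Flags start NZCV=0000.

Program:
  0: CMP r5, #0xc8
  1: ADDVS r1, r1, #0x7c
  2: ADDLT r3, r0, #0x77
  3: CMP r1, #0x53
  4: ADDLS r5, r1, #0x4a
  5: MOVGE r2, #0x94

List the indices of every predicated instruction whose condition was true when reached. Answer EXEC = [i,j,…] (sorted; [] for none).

[0] flags=1001 → (cmp)
[1] flags=1001 VS?T → r1=0x9a
[2] flags=1001 LT?F → skip
[3] flags=0011 → (cmp)
[4] flags=0011 LS?F → skip
[5] flags=0011 GE?F → skip

EXEC = [1]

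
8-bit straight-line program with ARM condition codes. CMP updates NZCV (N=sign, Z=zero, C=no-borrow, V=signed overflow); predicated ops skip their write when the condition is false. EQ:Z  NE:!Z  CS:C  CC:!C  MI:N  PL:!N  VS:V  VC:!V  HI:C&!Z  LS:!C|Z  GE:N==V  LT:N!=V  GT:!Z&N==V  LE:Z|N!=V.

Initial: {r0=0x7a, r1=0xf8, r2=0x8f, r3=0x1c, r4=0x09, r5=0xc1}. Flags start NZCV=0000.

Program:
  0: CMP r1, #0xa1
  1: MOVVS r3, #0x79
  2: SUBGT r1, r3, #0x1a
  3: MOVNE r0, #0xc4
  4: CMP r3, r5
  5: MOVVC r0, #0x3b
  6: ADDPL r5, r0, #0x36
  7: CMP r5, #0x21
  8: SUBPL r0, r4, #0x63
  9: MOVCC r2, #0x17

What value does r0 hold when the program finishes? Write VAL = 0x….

[0] flags=0010 → (cmp)
[1] flags=0010 VS?F → skip
[2] flags=0010 GT?T → r1=0x02
[3] flags=0010 NE?T → r0=0xc4
[4] flags=0000 → (cmp)
[5] flags=0000 VC?T → r0=0x3b
[6] flags=0000 PL?T → r5=0x71
[7] flags=0010 → (cmp)
[8] flags=0010 PL?T → r0=0xa6
[9] flags=0010 CC?F → skip

VAL = 0xa6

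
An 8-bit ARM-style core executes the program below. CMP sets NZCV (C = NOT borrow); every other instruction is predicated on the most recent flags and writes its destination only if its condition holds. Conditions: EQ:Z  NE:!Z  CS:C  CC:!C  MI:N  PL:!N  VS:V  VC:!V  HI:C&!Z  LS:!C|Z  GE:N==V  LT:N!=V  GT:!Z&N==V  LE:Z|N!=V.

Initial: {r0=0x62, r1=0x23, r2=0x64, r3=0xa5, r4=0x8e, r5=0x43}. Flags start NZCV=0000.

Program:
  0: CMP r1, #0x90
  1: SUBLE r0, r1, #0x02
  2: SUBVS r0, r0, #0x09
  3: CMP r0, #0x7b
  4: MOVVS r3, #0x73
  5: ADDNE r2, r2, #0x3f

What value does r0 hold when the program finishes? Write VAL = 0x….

VAL = 0x59

0: ✓ CMP  NZCV=1001
1: · SUBLE
2: ✓ SUBVS  r0←0x59
3: ✓ CMP  NZCV=1000
4: · MOVVS
5: ✓ ADDNE  r2←0xa3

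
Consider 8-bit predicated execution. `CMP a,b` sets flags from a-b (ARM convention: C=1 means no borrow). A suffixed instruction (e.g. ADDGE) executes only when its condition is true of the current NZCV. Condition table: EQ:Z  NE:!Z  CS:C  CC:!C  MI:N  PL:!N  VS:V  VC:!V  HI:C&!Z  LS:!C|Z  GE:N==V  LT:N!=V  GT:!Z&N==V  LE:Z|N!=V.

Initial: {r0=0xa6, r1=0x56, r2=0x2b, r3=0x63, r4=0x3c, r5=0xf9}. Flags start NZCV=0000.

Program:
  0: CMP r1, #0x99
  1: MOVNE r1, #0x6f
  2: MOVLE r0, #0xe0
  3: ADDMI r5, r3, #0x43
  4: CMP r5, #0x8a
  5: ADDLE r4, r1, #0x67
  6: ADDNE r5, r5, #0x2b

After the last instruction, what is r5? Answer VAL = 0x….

0: ✓ CMP  NZCV=1001
1: ✓ MOVNE  r1←0x6f
2: · MOVLE
3: ✓ ADDMI  r5←0xa6
4: ✓ CMP  NZCV=0010
5: · ADDLE
6: ✓ ADDNE  r5←0xd1

VAL = 0xd1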